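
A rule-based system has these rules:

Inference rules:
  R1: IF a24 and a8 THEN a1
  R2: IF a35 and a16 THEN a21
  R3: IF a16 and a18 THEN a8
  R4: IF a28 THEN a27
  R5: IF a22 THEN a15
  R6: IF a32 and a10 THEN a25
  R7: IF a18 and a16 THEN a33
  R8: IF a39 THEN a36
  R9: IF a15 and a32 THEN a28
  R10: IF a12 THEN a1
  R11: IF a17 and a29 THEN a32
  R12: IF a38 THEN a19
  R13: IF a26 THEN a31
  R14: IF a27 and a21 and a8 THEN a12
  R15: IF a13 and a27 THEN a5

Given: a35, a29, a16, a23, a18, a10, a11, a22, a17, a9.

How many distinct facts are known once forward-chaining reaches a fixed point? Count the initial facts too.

[1] R2 [IF a35 and a16 THEN a21]; R3 [IF a16 and a18 THEN a8]; R5 [IF a22 THEN a15]; R7 [IF a18 and a16 THEN a33]; R11 [IF a17 and a29 THEN a32]. ⇒ new: a21, a8, a15, a33, a32.
[2] R6 [IF a32 and a10 THEN a25]; R9 [IF a15 and a32 THEN a28]. ⇒ new: a25, a28.
[3] R4 [IF a28 THEN a27]. ⇒ new: a27.
[4] R14 [IF a27 and a21 and a8 THEN a12]. ⇒ new: a12.
[5] R10 [IF a12 THEN a1]. ⇒ new: a1.
Closure: {a1, a10, a11, a12, a15, a16, a17, a18, a21, a22, a23, a25, a27, a28, a29, a32, a33, a35, a8, a9} — 20 facts.

20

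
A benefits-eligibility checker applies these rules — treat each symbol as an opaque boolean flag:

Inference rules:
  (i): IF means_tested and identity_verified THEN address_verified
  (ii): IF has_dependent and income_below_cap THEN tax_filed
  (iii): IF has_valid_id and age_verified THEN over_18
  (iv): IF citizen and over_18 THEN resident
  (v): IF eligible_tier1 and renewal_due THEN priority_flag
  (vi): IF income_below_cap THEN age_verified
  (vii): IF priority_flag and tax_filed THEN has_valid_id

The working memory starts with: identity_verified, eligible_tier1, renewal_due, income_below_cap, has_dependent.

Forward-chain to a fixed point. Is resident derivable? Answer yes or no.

Round 1 fires (ii), (v), (vi), giving tax_filed, priority_flag, age_verified.
Round 2 fires (vii), giving has_valid_id.
Round 3 fires (iii), giving over_18.
Fixed point reached. resident is concluded only by (iv); (iv) needs citizen (never derived).

no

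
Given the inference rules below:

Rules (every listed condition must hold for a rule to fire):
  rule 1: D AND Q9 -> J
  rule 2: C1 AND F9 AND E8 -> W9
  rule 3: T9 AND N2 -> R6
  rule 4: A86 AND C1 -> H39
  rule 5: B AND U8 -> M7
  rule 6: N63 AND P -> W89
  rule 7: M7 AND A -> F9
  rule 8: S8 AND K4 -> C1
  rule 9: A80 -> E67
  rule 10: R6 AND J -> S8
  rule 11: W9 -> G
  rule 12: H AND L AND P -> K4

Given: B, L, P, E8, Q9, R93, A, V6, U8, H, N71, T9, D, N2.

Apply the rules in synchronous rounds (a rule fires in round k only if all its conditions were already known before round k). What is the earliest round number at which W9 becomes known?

4

Round 1 — rule 1, rule 3, rule 5, rule 12, derive J, R6, M7, K4.
Round 2 — rule 7, rule 10, derive F9, S8.
Round 3 — rule 8, derive C1.
Round 4 — rule 2, derive W9.
W9 first appears in round 4.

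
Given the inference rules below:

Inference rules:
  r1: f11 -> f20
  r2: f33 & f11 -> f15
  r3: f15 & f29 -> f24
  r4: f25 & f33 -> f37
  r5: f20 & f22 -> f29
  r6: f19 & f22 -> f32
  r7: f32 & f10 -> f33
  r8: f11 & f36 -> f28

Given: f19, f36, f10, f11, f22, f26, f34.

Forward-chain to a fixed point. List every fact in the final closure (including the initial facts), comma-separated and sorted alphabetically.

f10, f11, f15, f19, f20, f22, f24, f26, f28, f29, f32, f33, f34, f36

Round 1: r1 [f11 -> f20]; r6 [f19 & f22 -> f32]; r8 [f11 & f36 -> f28]. New: f20, f32, f28.
Round 2: r5 [f20 & f22 -> f29]; r7 [f32 & f10 -> f33]. New: f29, f33.
Round 3: r2 [f33 & f11 -> f15]. New: f15.
Round 4: r3 [f15 & f29 -> f24]. New: f24.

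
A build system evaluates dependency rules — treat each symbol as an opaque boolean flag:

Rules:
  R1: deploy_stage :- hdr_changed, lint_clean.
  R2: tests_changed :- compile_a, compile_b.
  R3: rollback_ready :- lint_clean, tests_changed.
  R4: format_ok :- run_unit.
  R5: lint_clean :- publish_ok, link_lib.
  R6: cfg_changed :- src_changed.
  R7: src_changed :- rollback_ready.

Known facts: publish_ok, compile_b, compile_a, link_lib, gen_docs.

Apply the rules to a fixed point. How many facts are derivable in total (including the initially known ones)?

10

Round 1: R2 [tests_changed :- compile_a, compile_b.]; R5 [lint_clean :- publish_ok, link_lib.]. New: tests_changed, lint_clean.
Round 2: R3 [rollback_ready :- lint_clean, tests_changed.]. New: rollback_ready.
Round 3: R7 [src_changed :- rollback_ready.]. New: src_changed.
Round 4: R6 [cfg_changed :- src_changed.]. New: cfg_changed.
Closure: {cfg_changed, compile_a, compile_b, gen_docs, link_lib, lint_clean, publish_ok, rollback_ready, src_changed, tests_changed} — 10 facts.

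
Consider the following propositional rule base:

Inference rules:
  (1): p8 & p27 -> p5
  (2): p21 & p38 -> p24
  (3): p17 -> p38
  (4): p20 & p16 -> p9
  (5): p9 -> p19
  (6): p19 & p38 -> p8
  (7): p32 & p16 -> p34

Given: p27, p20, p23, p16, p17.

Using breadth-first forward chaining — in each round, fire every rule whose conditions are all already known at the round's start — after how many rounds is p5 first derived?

4

Round 1: (3) [p17 -> p38]; (4) [p20 & p16 -> p9]. New: p38, p9.
Round 2: (5) [p9 -> p19]. New: p19.
Round 3: (6) [p19 & p38 -> p8]. New: p8.
Round 4: (1) [p8 & p27 -> p5]. New: p5.
p5 first appears in round 4.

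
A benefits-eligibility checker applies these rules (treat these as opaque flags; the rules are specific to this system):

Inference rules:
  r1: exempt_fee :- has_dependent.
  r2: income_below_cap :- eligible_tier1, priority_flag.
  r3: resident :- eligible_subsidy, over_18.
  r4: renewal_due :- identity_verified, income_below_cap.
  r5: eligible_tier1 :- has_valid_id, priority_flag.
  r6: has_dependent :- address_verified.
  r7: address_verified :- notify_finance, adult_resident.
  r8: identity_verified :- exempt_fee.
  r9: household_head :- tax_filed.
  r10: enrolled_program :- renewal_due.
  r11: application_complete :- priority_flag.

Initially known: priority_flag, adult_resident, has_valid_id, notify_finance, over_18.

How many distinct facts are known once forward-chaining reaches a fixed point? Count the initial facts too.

[1] r5 [eligible_tier1 :- has_valid_id, priority_flag.]; r7 [address_verified :- notify_finance, adult_resident.]; r11 [application_complete :- priority_flag.]. ⇒ new: eligible_tier1, address_verified, application_complete.
[2] r2 [income_below_cap :- eligible_tier1, priority_flag.]; r6 [has_dependent :- address_verified.]. ⇒ new: income_below_cap, has_dependent.
[3] r1 [exempt_fee :- has_dependent.]. ⇒ new: exempt_fee.
[4] r8 [identity_verified :- exempt_fee.]. ⇒ new: identity_verified.
[5] r4 [renewal_due :- identity_verified, income_below_cap.]. ⇒ new: renewal_due.
[6] r10 [enrolled_program :- renewal_due.]. ⇒ new: enrolled_program.
Closure: {address_verified, adult_resident, application_complete, eligible_tier1, enrolled_program, exempt_fee, has_dependent, has_valid_id, identity_verified, income_below_cap, notify_finance, over_18, priority_flag, renewal_due} — 14 facts.

14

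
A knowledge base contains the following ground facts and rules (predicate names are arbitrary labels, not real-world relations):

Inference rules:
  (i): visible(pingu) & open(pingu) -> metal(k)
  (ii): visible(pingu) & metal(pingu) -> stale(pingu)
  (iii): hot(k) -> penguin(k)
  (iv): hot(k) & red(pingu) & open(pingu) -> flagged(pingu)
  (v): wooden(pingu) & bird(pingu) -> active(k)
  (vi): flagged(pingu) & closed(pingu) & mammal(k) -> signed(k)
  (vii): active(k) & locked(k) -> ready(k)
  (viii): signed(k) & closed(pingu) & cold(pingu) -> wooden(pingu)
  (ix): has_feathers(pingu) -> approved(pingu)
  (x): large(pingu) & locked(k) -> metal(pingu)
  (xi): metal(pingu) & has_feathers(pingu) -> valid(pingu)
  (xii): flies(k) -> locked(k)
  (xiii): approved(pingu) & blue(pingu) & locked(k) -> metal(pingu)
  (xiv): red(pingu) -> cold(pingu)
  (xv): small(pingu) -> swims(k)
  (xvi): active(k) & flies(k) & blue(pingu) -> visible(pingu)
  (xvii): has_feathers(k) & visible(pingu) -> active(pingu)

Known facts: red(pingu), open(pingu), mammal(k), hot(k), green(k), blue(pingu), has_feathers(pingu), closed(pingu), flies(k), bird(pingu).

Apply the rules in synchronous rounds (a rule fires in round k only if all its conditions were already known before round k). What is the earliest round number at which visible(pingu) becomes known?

[1] (iii) [hot(k) -> penguin(k)]; (iv) [hot(k) & red(pingu) & open(pingu) -> flagged(pingu)]; (ix) [has_feathers(pingu) -> approved(pingu)]; (xii) [flies(k) -> locked(k)]; (xiv) [red(pingu) -> cold(pingu)]. ⇒ new: penguin(k), flagged(pingu), approved(pingu), locked(k), cold(pingu).
[2] (vi) [flagged(pingu) & closed(pingu) & mammal(k) -> signed(k)]; (xiii) [approved(pingu) & blue(pingu) & locked(k) -> metal(pingu)]. ⇒ new: signed(k), metal(pingu).
[3] (viii) [signed(k) & closed(pingu) & cold(pingu) -> wooden(pingu)]; (xi) [metal(pingu) & has_feathers(pingu) -> valid(pingu)]. ⇒ new: wooden(pingu), valid(pingu).
[4] (v) [wooden(pingu) & bird(pingu) -> active(k)]. ⇒ new: active(k).
[5] (vii) [active(k) & locked(k) -> ready(k)]; (xvi) [active(k) & flies(k) & blue(pingu) -> visible(pingu)]. ⇒ new: ready(k), visible(pingu).
visible(pingu) first appears in round 5.

5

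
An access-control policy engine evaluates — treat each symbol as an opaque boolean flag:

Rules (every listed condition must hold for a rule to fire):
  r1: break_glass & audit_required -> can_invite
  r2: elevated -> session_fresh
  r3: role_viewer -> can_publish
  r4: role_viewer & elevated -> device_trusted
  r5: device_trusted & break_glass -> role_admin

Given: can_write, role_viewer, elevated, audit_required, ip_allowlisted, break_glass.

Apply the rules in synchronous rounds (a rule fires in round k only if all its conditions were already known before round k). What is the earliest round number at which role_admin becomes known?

2

Round 1: r1 [break_glass & audit_required -> can_invite]; r2 [elevated -> session_fresh]; r3 [role_viewer -> can_publish]; r4 [role_viewer & elevated -> device_trusted]. New: can_invite, session_fresh, can_publish, device_trusted.
Round 2: r5 [device_trusted & break_glass -> role_admin]. New: role_admin.
role_admin first appears in round 2.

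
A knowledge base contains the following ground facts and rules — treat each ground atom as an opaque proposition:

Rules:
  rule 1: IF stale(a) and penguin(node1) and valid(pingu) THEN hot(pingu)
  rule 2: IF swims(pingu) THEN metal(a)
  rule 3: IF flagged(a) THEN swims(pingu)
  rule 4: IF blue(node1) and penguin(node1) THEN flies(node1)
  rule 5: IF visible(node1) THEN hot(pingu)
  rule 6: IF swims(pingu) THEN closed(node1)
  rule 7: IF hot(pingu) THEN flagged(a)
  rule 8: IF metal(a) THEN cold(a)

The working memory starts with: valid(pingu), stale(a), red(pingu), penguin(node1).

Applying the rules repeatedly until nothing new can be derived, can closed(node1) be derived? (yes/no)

yes

[1] rule 1 [IF stale(a) and penguin(node1) and valid(pingu) THEN hot(pingu)]. ⇒ new: hot(pingu).
[2] rule 7 [IF hot(pingu) THEN flagged(a)]. ⇒ new: flagged(a).
[3] rule 3 [IF flagged(a) THEN swims(pingu)]. ⇒ new: swims(pingu).
[4] rule 2 [IF swims(pingu) THEN metal(a)]; rule 6 [IF swims(pingu) THEN closed(node1)]. ⇒ new: metal(a), closed(node1).
[5] rule 8 [IF metal(a) THEN cold(a)]. ⇒ new: cold(a).
closed(node1) appears in round 4, so it is derivable.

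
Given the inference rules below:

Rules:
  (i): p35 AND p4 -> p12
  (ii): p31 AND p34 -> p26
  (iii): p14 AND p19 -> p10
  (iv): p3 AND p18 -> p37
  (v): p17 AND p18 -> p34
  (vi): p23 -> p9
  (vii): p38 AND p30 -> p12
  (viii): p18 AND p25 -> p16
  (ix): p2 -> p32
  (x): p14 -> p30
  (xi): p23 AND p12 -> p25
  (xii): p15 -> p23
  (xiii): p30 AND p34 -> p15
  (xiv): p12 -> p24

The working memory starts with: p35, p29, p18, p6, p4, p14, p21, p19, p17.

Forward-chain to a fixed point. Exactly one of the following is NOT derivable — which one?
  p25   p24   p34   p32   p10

Round 1 fires (i), (iii), (v), (x), giving p12, p10, p34, p30.
Round 2 fires (xiii), (xiv), giving p15, p24.
Round 3 fires (xii), giving p23.
Round 4 fires (vi), (xi), giving p9, p25.
Round 5 fires (viii), giving p16.
Derived: p25 (round 4), p10 (round 1), p34 (round 1), p24 (round 2). p32 never appears in any round.

p32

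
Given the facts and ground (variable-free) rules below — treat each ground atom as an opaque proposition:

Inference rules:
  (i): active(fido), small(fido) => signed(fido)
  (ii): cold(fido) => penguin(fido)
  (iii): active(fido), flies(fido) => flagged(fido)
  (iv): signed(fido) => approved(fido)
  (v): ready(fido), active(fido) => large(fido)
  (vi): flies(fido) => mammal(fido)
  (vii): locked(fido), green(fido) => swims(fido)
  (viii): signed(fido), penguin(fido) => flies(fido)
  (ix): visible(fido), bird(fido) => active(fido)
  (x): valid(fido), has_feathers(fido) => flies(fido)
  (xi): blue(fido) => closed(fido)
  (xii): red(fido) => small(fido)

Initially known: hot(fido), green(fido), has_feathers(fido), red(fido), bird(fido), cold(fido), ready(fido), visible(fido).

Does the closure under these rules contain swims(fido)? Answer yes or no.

Round 1: (ii) [cold(fido) => penguin(fido)]; (ix) [visible(fido), bird(fido) => active(fido)]; (xii) [red(fido) => small(fido)]. New: penguin(fido), active(fido), small(fido).
Round 2: (i) [active(fido), small(fido) => signed(fido)]; (v) [ready(fido), active(fido) => large(fido)]. New: signed(fido), large(fido).
Round 3: (iv) [signed(fido) => approved(fido)]; (viii) [signed(fido), penguin(fido) => flies(fido)]. New: approved(fido), flies(fido).
Round 4: (iii) [active(fido), flies(fido) => flagged(fido)]; (vi) [flies(fido) => mammal(fido)]. New: flagged(fido), mammal(fido).
Fixed point reached. swims(fido) is concluded only by (vii); (vii) needs locked(fido) (never derived).

no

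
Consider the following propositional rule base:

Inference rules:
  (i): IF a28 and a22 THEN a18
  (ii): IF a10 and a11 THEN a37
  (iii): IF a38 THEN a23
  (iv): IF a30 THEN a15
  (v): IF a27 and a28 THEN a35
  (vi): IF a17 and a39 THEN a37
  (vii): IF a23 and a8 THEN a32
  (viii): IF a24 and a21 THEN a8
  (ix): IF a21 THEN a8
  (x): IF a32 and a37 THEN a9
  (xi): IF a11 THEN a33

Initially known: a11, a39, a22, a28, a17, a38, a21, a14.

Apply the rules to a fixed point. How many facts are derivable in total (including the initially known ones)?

15

Round 1: (i) [IF a28 and a22 THEN a18]; (iii) [IF a38 THEN a23]; (vi) [IF a17 and a39 THEN a37]; (ix) [IF a21 THEN a8]; (xi) [IF a11 THEN a33]. Adds a18, a23, a37, a8, a33.
Round 2: (vii) [IF a23 and a8 THEN a32]. Adds a32.
Round 3: (x) [IF a32 and a37 THEN a9]. Adds a9.
Closure: {a11, a14, a17, a18, a21, a22, a23, a28, a32, a33, a37, a38, a39, a8, a9} — 15 facts.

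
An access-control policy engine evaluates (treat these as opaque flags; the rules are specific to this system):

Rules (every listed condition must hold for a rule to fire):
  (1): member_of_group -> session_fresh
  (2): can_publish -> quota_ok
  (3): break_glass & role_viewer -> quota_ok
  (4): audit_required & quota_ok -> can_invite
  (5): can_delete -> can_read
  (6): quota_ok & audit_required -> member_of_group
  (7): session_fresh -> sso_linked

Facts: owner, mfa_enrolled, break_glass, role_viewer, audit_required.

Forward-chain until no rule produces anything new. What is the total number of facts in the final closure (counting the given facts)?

[1] (3) [break_glass & role_viewer -> quota_ok]. ⇒ new: quota_ok.
[2] (4) [audit_required & quota_ok -> can_invite]; (6) [quota_ok & audit_required -> member_of_group]. ⇒ new: can_invite, member_of_group.
[3] (1) [member_of_group -> session_fresh]. ⇒ new: session_fresh.
[4] (7) [session_fresh -> sso_linked]. ⇒ new: sso_linked.
Closure: {audit_required, break_glass, can_invite, member_of_group, mfa_enrolled, owner, quota_ok, role_viewer, session_fresh, sso_linked} — 10 facts.

10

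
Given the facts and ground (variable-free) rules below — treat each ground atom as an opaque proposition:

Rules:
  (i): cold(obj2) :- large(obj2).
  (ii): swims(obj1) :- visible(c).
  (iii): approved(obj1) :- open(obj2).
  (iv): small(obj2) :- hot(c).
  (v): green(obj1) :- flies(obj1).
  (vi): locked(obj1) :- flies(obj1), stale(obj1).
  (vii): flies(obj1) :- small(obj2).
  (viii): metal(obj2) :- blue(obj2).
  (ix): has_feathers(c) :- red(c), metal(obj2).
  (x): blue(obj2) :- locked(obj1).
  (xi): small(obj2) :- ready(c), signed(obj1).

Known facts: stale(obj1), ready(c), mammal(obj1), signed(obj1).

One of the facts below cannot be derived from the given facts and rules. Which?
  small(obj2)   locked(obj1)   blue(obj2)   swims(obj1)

Round 1: (xi) [small(obj2) :- ready(c), signed(obj1).]. New: small(obj2).
Round 2: (vii) [flies(obj1) :- small(obj2).]. New: flies(obj1).
Round 3: (v) [green(obj1) :- flies(obj1).]; (vi) [locked(obj1) :- flies(obj1), stale(obj1).]. New: green(obj1), locked(obj1).
Round 4: (x) [blue(obj2) :- locked(obj1).]. New: blue(obj2).
Round 5: (viii) [metal(obj2) :- blue(obj2).]. New: metal(obj2).
Derived: blue(obj2) (round 4), locked(obj1) (round 3), small(obj2) (round 1). swims(obj1) never appears in any round.

swims(obj1)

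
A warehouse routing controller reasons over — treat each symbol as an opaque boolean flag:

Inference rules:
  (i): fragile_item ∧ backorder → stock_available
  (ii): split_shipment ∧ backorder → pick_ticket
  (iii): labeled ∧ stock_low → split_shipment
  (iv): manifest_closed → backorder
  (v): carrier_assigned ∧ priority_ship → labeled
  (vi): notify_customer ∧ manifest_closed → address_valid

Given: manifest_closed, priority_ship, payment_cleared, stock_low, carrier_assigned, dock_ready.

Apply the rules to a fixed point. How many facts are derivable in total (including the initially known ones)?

10

[1] (iv) [manifest_closed → backorder]; (v) [carrier_assigned ∧ priority_ship → labeled]. ⇒ new: backorder, labeled.
[2] (iii) [labeled ∧ stock_low → split_shipment]. ⇒ new: split_shipment.
[3] (ii) [split_shipment ∧ backorder → pick_ticket]. ⇒ new: pick_ticket.
Closure: {backorder, carrier_assigned, dock_ready, labeled, manifest_closed, payment_cleared, pick_ticket, priority_ship, split_shipment, stock_low} — 10 facts.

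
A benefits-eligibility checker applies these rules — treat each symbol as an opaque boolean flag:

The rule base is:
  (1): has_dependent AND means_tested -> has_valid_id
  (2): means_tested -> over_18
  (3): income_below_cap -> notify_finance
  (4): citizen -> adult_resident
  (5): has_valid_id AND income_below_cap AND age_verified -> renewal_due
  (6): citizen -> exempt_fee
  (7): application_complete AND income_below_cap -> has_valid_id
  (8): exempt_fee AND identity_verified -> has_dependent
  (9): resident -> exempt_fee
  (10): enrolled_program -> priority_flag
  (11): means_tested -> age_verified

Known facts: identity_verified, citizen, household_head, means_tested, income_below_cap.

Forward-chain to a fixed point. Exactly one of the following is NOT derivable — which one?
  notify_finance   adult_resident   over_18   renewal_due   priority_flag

[1] (2) [means_tested -> over_18]; (3) [income_below_cap -> notify_finance]; (4) [citizen -> adult_resident]; (6) [citizen -> exempt_fee]; (11) [means_tested -> age_verified]. ⇒ new: over_18, notify_finance, adult_resident, exempt_fee, age_verified.
[2] (8) [exempt_fee AND identity_verified -> has_dependent]. ⇒ new: has_dependent.
[3] (1) [has_dependent AND means_tested -> has_valid_id]. ⇒ new: has_valid_id.
[4] (5) [has_valid_id AND income_below_cap AND age_verified -> renewal_due]. ⇒ new: renewal_due.
Derived: over_18 (round 1), adult_resident (round 1), renewal_due (round 4), notify_finance (round 1). priority_flag never appears in any round.

priority_flag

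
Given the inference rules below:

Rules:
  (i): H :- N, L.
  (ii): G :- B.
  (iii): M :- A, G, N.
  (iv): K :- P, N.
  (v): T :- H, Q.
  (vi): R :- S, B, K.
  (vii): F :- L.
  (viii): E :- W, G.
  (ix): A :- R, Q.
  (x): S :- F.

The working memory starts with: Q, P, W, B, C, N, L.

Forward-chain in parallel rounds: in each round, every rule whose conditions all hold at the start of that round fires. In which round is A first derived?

4

Round 1: (i) [H :- N, L.]; (ii) [G :- B.]; (iv) [K :- P, N.]; (vii) [F :- L.]. Adds H, G, K, F.
Round 2: (v) [T :- H, Q.]; (viii) [E :- W, G.]; (x) [S :- F.]. Adds T, E, S.
Round 3: (vi) [R :- S, B, K.]. Adds R.
Round 4: (ix) [A :- R, Q.]. Adds A.
A first appears in round 4.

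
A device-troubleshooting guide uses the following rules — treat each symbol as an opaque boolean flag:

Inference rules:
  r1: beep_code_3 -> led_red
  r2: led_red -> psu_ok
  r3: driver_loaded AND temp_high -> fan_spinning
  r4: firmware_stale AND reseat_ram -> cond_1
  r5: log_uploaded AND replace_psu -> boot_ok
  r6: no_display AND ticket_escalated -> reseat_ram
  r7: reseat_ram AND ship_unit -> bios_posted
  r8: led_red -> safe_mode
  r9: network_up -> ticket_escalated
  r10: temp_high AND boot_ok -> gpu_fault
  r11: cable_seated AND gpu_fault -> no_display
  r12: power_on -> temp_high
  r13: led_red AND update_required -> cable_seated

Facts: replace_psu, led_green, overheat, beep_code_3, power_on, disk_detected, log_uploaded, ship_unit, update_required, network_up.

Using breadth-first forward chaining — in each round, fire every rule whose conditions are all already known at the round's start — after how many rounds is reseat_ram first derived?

4

Round 1 fires r1, r5, r9, r12, giving led_red, boot_ok, ticket_escalated, temp_high.
Round 2 fires r2, r8, r10, r13, giving psu_ok, safe_mode, gpu_fault, cable_seated.
Round 3 fires r11, giving no_display.
Round 4 fires r6, giving reseat_ram.
reseat_ram first appears in round 4.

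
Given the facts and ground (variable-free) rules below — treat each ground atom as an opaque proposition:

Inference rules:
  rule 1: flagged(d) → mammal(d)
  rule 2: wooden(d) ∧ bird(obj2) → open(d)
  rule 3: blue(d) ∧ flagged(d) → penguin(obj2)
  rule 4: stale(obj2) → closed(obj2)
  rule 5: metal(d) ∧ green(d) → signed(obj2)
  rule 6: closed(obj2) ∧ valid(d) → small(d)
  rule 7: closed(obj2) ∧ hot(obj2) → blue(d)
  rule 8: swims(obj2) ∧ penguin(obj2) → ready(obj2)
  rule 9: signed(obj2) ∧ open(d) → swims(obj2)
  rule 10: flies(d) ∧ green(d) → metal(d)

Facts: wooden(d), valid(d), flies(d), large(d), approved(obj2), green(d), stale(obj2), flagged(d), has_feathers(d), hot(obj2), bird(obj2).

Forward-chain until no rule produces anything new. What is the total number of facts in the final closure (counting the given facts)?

21

Round 1: rule 1 [flagged(d) → mammal(d)]; rule 2 [wooden(d) ∧ bird(obj2) → open(d)]; rule 4 [stale(obj2) → closed(obj2)]; rule 10 [flies(d) ∧ green(d) → metal(d)]. New: mammal(d), open(d), closed(obj2), metal(d).
Round 2: rule 5 [metal(d) ∧ green(d) → signed(obj2)]; rule 6 [closed(obj2) ∧ valid(d) → small(d)]; rule 7 [closed(obj2) ∧ hot(obj2) → blue(d)]. New: signed(obj2), small(d), blue(d).
Round 3: rule 3 [blue(d) ∧ flagged(d) → penguin(obj2)]; rule 9 [signed(obj2) ∧ open(d) → swims(obj2)]. New: penguin(obj2), swims(obj2).
Round 4: rule 8 [swims(obj2) ∧ penguin(obj2) → ready(obj2)]. New: ready(obj2).
Closure: {approved(obj2), bird(obj2), blue(d), closed(obj2), flagged(d), flies(d), green(d), has_feathers(d), hot(obj2), large(d), mammal(d), metal(d), open(d), penguin(obj2), ready(obj2), signed(obj2), small(d), stale(obj2), swims(obj2), valid(d), wooden(d)} — 21 facts.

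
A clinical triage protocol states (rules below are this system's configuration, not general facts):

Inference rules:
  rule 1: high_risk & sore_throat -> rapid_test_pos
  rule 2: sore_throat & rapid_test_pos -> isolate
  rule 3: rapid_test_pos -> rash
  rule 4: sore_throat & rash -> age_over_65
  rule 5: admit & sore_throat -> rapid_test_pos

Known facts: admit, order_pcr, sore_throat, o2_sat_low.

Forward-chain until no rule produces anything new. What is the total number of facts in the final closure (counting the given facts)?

8

Round 1 — rule 5, derive rapid_test_pos.
Round 2 — rule 2, rule 3, derive isolate, rash.
Round 3 — rule 4, derive age_over_65.
Closure: {admit, age_over_65, isolate, o2_sat_low, order_pcr, rapid_test_pos, rash, sore_throat} — 8 facts.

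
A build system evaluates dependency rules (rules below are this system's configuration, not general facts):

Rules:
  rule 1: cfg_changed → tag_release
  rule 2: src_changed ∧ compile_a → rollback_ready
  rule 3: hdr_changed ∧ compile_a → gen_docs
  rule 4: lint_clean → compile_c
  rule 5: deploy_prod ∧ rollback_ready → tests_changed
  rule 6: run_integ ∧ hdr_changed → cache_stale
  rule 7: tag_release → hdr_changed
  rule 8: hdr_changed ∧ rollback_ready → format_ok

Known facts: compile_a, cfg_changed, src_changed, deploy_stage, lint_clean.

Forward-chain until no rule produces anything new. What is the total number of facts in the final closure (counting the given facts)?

Round 1: rule 1 [cfg_changed → tag_release]; rule 2 [src_changed ∧ compile_a → rollback_ready]; rule 4 [lint_clean → compile_c]. Adds tag_release, rollback_ready, compile_c.
Round 2: rule 7 [tag_release → hdr_changed]. Adds hdr_changed.
Round 3: rule 3 [hdr_changed ∧ compile_a → gen_docs]; rule 8 [hdr_changed ∧ rollback_ready → format_ok]. Adds gen_docs, format_ok.
Closure: {cfg_changed, compile_a, compile_c, deploy_stage, format_ok, gen_docs, hdr_changed, lint_clean, rollback_ready, src_changed, tag_release} — 11 facts.

11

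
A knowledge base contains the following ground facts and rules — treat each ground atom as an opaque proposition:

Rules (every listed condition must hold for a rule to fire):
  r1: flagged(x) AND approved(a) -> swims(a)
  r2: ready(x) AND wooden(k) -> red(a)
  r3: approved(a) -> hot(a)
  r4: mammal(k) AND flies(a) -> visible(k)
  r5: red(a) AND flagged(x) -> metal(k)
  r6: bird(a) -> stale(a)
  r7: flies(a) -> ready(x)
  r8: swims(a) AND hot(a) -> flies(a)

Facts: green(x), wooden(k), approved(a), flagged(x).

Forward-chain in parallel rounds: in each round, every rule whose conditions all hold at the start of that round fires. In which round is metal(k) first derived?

5

Round 1: r1 [flagged(x) AND approved(a) -> swims(a)]; r3 [approved(a) -> hot(a)]. New: swims(a), hot(a).
Round 2: r8 [swims(a) AND hot(a) -> flies(a)]. New: flies(a).
Round 3: r7 [flies(a) -> ready(x)]. New: ready(x).
Round 4: r2 [ready(x) AND wooden(k) -> red(a)]. New: red(a).
Round 5: r5 [red(a) AND flagged(x) -> metal(k)]. New: metal(k).
metal(k) first appears in round 5.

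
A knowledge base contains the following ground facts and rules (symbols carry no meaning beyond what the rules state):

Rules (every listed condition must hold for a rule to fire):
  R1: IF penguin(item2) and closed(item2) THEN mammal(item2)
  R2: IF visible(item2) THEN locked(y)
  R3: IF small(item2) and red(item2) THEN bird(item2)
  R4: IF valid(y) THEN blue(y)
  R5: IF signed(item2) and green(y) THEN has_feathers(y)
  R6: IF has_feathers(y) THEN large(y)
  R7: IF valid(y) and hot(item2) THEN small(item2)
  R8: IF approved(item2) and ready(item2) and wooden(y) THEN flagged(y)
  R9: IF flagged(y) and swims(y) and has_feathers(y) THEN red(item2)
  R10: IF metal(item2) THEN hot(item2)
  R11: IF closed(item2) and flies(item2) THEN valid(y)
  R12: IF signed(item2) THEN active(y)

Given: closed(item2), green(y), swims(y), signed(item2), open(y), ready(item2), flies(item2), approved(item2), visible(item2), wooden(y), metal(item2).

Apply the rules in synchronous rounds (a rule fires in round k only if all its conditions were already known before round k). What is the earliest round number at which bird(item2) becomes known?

3

Round 1 fires R2, R5, R8, R10, R11, R12, giving locked(y), has_feathers(y), flagged(y), hot(item2), valid(y), active(y).
Round 2 fires R4, R6, R7, R9, giving blue(y), large(y), small(item2), red(item2).
Round 3 fires R3, giving bird(item2).
bird(item2) first appears in round 3.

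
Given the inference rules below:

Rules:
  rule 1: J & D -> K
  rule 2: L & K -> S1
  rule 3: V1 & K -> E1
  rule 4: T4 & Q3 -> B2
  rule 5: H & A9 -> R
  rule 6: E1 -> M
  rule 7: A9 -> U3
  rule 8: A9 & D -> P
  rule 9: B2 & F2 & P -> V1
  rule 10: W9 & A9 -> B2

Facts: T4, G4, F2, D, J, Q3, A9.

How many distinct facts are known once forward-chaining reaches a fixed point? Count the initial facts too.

Round 1: rule 1 [J & D -> K]; rule 4 [T4 & Q3 -> B2]; rule 7 [A9 -> U3]; rule 8 [A9 & D -> P]. Adds K, B2, U3, P.
Round 2: rule 9 [B2 & F2 & P -> V1]. Adds V1.
Round 3: rule 3 [V1 & K -> E1]. Adds E1.
Round 4: rule 6 [E1 -> M]. Adds M.
Closure: {A9, B2, D, E1, F2, G4, J, K, M, P, Q3, T4, U3, V1} — 14 facts.

14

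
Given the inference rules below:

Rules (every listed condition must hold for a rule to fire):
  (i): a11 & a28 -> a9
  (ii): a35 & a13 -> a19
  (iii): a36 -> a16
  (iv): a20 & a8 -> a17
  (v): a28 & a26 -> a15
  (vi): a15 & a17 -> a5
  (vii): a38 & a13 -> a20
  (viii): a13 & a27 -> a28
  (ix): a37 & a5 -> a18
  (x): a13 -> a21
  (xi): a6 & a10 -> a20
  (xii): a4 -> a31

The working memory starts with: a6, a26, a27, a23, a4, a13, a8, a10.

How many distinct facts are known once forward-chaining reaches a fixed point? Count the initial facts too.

15

Round 1 fires (viii), (x), (xi), (xii), giving a28, a21, a20, a31.
Round 2 fires (iv), (v), giving a17, a15.
Round 3 fires (vi), giving a5.
Closure: {a10, a13, a15, a17, a20, a21, a23, a26, a27, a28, a31, a4, a5, a6, a8} — 15 facts.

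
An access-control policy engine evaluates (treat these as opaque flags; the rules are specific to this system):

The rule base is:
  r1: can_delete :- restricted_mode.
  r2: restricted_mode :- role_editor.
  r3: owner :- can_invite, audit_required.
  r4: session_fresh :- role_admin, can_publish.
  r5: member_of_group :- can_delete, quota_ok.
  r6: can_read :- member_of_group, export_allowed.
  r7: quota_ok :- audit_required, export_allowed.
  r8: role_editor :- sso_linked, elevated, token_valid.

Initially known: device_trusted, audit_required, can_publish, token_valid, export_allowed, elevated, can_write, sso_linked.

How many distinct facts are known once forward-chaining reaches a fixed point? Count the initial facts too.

14

Round 1: r7 [quota_ok :- audit_required, export_allowed.]; r8 [role_editor :- sso_linked, elevated, token_valid.]. Adds quota_ok, role_editor.
Round 2: r2 [restricted_mode :- role_editor.]. Adds restricted_mode.
Round 3: r1 [can_delete :- restricted_mode.]. Adds can_delete.
Round 4: r5 [member_of_group :- can_delete, quota_ok.]. Adds member_of_group.
Round 5: r6 [can_read :- member_of_group, export_allowed.]. Adds can_read.
Closure: {audit_required, can_delete, can_publish, can_read, can_write, device_trusted, elevated, export_allowed, member_of_group, quota_ok, restricted_mode, role_editor, sso_linked, token_valid} — 14 facts.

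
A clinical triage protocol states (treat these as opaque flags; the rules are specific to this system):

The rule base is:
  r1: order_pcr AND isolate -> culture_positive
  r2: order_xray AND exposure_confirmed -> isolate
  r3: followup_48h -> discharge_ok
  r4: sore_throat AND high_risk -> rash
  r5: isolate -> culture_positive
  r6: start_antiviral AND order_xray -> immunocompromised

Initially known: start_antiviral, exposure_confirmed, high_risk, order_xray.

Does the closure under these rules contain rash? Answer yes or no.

no

Round 1 — r2, r6, derive isolate, immunocompromised.
Round 2 — r5, derive culture_positive.
Fixed point reached. rash is concluded only by r4; r4 needs sore_throat (never derived).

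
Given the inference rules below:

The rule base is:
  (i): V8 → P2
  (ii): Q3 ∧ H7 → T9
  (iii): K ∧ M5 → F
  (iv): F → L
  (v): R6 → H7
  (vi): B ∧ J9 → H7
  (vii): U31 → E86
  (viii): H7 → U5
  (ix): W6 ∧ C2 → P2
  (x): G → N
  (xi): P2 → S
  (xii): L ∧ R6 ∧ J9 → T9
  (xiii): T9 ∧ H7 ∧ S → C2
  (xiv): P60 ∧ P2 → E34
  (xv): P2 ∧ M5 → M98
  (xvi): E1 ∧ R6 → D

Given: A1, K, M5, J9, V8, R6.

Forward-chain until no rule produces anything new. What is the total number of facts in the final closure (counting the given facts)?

Round 1: (i) [V8 → P2]; (iii) [K ∧ M5 → F]; (v) [R6 → H7]. Adds P2, F, H7.
Round 2: (iv) [F → L]; (viii) [H7 → U5]; (xi) [P2 → S]; (xv) [P2 ∧ M5 → M98]. Adds L, U5, S, M98.
Round 3: (xii) [L ∧ R6 ∧ J9 → T9]. Adds T9.
Round 4: (xiii) [T9 ∧ H7 ∧ S → C2]. Adds C2.
Closure: {A1, C2, F, H7, J9, K, L, M5, M98, P2, R6, S, T9, U5, V8} — 15 facts.

15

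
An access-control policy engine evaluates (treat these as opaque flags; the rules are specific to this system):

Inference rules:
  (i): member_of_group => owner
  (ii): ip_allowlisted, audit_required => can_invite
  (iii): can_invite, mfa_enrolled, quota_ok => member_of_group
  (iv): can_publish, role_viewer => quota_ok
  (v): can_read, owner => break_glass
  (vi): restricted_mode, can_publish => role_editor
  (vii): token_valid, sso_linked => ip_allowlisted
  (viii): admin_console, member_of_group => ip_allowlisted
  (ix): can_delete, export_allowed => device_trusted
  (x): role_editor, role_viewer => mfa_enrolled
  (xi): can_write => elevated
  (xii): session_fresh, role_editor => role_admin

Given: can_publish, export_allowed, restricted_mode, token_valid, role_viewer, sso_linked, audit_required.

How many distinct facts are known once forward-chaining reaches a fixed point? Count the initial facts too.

14

Round 1 fires (iv), (vi), (vii), giving quota_ok, role_editor, ip_allowlisted.
Round 2 fires (ii), (x), giving can_invite, mfa_enrolled.
Round 3 fires (iii), giving member_of_group.
Round 4 fires (i), giving owner.
Closure: {audit_required, can_invite, can_publish, export_allowed, ip_allowlisted, member_of_group, mfa_enrolled, owner, quota_ok, restricted_mode, role_editor, role_viewer, sso_linked, token_valid} — 14 facts.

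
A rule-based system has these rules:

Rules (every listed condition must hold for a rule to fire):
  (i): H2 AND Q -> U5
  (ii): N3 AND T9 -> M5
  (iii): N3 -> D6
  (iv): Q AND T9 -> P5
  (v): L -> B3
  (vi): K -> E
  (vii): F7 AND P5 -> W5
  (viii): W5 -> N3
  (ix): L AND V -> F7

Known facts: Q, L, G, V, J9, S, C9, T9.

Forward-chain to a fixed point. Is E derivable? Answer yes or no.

Round 1: (iv) [Q AND T9 -> P5]; (v) [L -> B3]; (ix) [L AND V -> F7]. Adds P5, B3, F7.
Round 2: (vii) [F7 AND P5 -> W5]. Adds W5.
Round 3: (viii) [W5 -> N3]. Adds N3.
Round 4: (ii) [N3 AND T9 -> M5]; (iii) [N3 -> D6]. Adds M5, D6.
Fixed point reached. E is concluded only by (vi); (vi) needs K (never derived).

no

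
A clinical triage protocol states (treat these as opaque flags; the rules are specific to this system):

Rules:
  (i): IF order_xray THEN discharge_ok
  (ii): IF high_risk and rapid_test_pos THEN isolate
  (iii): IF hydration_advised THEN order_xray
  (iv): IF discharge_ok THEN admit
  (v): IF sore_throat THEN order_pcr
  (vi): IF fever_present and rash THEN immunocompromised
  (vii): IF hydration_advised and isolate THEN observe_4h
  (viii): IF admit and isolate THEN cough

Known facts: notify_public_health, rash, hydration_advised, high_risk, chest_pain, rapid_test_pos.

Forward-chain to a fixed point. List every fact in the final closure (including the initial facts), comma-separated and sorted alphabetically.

admit, chest_pain, cough, discharge_ok, high_risk, hydration_advised, isolate, notify_public_health, observe_4h, order_xray, rapid_test_pos, rash

[1] (ii) [IF high_risk and rapid_test_pos THEN isolate]; (iii) [IF hydration_advised THEN order_xray]. ⇒ new: isolate, order_xray.
[2] (i) [IF order_xray THEN discharge_ok]; (vii) [IF hydration_advised and isolate THEN observe_4h]. ⇒ new: discharge_ok, observe_4h.
[3] (iv) [IF discharge_ok THEN admit]. ⇒ new: admit.
[4] (viii) [IF admit and isolate THEN cough]. ⇒ new: cough.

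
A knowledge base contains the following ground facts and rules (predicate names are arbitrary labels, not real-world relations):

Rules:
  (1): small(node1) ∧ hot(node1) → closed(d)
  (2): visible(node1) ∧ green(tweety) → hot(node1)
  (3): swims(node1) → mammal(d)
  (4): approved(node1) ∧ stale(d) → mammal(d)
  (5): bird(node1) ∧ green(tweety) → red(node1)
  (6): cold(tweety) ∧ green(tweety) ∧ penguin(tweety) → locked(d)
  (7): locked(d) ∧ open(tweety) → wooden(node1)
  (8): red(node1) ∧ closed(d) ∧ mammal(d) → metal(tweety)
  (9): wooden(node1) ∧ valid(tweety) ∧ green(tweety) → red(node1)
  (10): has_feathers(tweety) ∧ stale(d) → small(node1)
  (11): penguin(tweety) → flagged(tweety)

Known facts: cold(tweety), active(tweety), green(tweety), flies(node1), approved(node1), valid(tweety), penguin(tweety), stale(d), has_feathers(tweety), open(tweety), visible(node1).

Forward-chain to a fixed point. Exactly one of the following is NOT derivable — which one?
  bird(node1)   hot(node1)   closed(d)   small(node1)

bird(node1)

Round 1 — (2), (4), (6), (10), (11), derive hot(node1), mammal(d), locked(d), small(node1), flagged(tweety).
Round 2 — (1), (7), derive closed(d), wooden(node1).
Round 3 — (9), derive red(node1).
Round 4 — (8), derive metal(tweety).
Derived: closed(d) (round 2), hot(node1) (round 1), small(node1) (round 1). bird(node1) never appears in any round.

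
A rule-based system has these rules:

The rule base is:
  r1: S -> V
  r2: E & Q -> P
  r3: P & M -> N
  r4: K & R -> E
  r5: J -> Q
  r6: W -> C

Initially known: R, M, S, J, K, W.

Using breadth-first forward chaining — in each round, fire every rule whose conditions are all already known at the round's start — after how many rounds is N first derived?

Round 1: r1 [S -> V]; r4 [K & R -> E]; r5 [J -> Q]; r6 [W -> C]. Adds V, E, Q, C.
Round 2: r2 [E & Q -> P]. Adds P.
Round 3: r3 [P & M -> N]. Adds N.
N first appears in round 3.

3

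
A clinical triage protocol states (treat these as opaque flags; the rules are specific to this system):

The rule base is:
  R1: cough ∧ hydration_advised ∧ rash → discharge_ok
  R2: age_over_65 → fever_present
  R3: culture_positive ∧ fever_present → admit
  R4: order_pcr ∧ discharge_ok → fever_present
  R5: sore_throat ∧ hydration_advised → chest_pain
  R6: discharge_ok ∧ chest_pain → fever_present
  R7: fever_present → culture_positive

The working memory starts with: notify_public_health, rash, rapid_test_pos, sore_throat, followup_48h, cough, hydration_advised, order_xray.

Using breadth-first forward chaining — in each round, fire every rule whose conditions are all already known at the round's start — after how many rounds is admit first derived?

4

Round 1: R1 [cough ∧ hydration_advised ∧ rash → discharge_ok]; R5 [sore_throat ∧ hydration_advised → chest_pain]. Adds discharge_ok, chest_pain.
Round 2: R6 [discharge_ok ∧ chest_pain → fever_present]. Adds fever_present.
Round 3: R7 [fever_present → culture_positive]. Adds culture_positive.
Round 4: R3 [culture_positive ∧ fever_present → admit]. Adds admit.
admit first appears in round 4.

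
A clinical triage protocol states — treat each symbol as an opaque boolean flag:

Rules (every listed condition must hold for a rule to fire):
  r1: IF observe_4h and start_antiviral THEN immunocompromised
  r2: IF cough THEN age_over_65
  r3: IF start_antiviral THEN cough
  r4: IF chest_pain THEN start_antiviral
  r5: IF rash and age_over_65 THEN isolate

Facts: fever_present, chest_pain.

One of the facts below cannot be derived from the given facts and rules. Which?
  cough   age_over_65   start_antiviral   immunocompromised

immunocompromised

[1] r4 [IF chest_pain THEN start_antiviral]. ⇒ new: start_antiviral.
[2] r3 [IF start_antiviral THEN cough]. ⇒ new: cough.
[3] r2 [IF cough THEN age_over_65]. ⇒ new: age_over_65.
Derived: cough (round 2), age_over_65 (round 3), start_antiviral (round 1). immunocompromised never appears in any round.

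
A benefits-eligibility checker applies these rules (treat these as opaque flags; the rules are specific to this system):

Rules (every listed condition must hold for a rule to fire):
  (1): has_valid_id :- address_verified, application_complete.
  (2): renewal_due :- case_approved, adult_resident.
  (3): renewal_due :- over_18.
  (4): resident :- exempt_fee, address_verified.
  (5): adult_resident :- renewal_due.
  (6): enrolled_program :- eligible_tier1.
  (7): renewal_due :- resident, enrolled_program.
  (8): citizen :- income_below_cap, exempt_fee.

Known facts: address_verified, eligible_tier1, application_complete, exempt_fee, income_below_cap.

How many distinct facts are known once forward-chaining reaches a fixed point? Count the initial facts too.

11

Round 1: (1) [has_valid_id :- address_verified, application_complete.]; (4) [resident :- exempt_fee, address_verified.]; (6) [enrolled_program :- eligible_tier1.]; (8) [citizen :- income_below_cap, exempt_fee.]. New: has_valid_id, resident, enrolled_program, citizen.
Round 2: (7) [renewal_due :- resident, enrolled_program.]. New: renewal_due.
Round 3: (5) [adult_resident :- renewal_due.]. New: adult_resident.
Closure: {address_verified, adult_resident, application_complete, citizen, eligible_tier1, enrolled_program, exempt_fee, has_valid_id, income_below_cap, renewal_due, resident} — 11 facts.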